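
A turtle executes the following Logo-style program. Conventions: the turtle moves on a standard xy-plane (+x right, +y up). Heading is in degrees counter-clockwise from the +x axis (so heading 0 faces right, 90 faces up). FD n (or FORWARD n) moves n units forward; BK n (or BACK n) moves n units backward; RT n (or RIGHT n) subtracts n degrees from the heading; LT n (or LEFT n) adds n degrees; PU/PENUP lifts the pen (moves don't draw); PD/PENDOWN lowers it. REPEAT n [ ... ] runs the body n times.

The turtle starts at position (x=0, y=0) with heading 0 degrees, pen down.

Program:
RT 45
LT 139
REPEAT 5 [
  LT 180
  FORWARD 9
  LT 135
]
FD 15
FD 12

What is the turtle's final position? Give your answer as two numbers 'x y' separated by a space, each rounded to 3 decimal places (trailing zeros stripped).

Answer: -39.389 -21.893

Derivation:
Executing turtle program step by step:
Start: pos=(0,0), heading=0, pen down
RT 45: heading 0 -> 315
LT 139: heading 315 -> 94
REPEAT 5 [
  -- iteration 1/5 --
  LT 180: heading 94 -> 274
  FD 9: (0,0) -> (0.628,-8.978) [heading=274, draw]
  LT 135: heading 274 -> 49
  -- iteration 2/5 --
  LT 180: heading 49 -> 229
  FD 9: (0.628,-8.978) -> (-5.277,-15.77) [heading=229, draw]
  LT 135: heading 229 -> 4
  -- iteration 3/5 --
  LT 180: heading 4 -> 184
  FD 9: (-5.277,-15.77) -> (-14.255,-16.398) [heading=184, draw]
  LT 135: heading 184 -> 319
  -- iteration 4/5 --
  LT 180: heading 319 -> 139
  FD 9: (-14.255,-16.398) -> (-21.047,-10.494) [heading=139, draw]
  LT 135: heading 139 -> 274
  -- iteration 5/5 --
  LT 180: heading 274 -> 94
  FD 9: (-21.047,-10.494) -> (-21.675,-1.516) [heading=94, draw]
  LT 135: heading 94 -> 229
]
FD 15: (-21.675,-1.516) -> (-31.516,-12.836) [heading=229, draw]
FD 12: (-31.516,-12.836) -> (-39.389,-21.893) [heading=229, draw]
Final: pos=(-39.389,-21.893), heading=229, 7 segment(s) drawn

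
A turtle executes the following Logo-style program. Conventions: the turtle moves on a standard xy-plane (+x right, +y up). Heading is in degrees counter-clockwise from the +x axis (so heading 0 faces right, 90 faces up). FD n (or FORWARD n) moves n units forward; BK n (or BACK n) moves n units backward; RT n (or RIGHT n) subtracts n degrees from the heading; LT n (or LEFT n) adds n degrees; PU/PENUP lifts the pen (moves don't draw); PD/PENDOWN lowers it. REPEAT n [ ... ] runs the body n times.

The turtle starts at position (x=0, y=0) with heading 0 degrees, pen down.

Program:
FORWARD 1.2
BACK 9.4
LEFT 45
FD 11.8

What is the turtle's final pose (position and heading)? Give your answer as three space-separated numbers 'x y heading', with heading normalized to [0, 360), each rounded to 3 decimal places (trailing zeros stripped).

Answer: 0.144 8.344 45

Derivation:
Executing turtle program step by step:
Start: pos=(0,0), heading=0, pen down
FD 1.2: (0,0) -> (1.2,0) [heading=0, draw]
BK 9.4: (1.2,0) -> (-8.2,0) [heading=0, draw]
LT 45: heading 0 -> 45
FD 11.8: (-8.2,0) -> (0.144,8.344) [heading=45, draw]
Final: pos=(0.144,8.344), heading=45, 3 segment(s) drawn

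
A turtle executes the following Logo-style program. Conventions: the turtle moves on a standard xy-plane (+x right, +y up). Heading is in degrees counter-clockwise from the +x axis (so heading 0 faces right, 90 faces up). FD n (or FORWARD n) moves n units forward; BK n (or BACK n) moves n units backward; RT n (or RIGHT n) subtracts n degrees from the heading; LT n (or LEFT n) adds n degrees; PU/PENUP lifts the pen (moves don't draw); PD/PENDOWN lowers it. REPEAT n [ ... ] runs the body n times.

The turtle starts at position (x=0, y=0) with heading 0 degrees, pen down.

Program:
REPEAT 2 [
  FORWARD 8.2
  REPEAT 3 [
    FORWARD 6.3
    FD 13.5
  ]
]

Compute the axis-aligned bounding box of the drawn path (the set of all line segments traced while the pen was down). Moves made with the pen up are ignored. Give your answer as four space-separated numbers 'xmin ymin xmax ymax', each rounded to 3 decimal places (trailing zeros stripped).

Executing turtle program step by step:
Start: pos=(0,0), heading=0, pen down
REPEAT 2 [
  -- iteration 1/2 --
  FD 8.2: (0,0) -> (8.2,0) [heading=0, draw]
  REPEAT 3 [
    -- iteration 1/3 --
    FD 6.3: (8.2,0) -> (14.5,0) [heading=0, draw]
    FD 13.5: (14.5,0) -> (28,0) [heading=0, draw]
    -- iteration 2/3 --
    FD 6.3: (28,0) -> (34.3,0) [heading=0, draw]
    FD 13.5: (34.3,0) -> (47.8,0) [heading=0, draw]
    -- iteration 3/3 --
    FD 6.3: (47.8,0) -> (54.1,0) [heading=0, draw]
    FD 13.5: (54.1,0) -> (67.6,0) [heading=0, draw]
  ]
  -- iteration 2/2 --
  FD 8.2: (67.6,0) -> (75.8,0) [heading=0, draw]
  REPEAT 3 [
    -- iteration 1/3 --
    FD 6.3: (75.8,0) -> (82.1,0) [heading=0, draw]
    FD 13.5: (82.1,0) -> (95.6,0) [heading=0, draw]
    -- iteration 2/3 --
    FD 6.3: (95.6,0) -> (101.9,0) [heading=0, draw]
    FD 13.5: (101.9,0) -> (115.4,0) [heading=0, draw]
    -- iteration 3/3 --
    FD 6.3: (115.4,0) -> (121.7,0) [heading=0, draw]
    FD 13.5: (121.7,0) -> (135.2,0) [heading=0, draw]
  ]
]
Final: pos=(135.2,0), heading=0, 14 segment(s) drawn

Segment endpoints: x in {0, 8.2, 14.5, 28, 34.3, 47.8, 54.1, 67.6, 75.8, 82.1, 95.6, 101.9, 115.4, 121.7, 135.2}, y in {0}
xmin=0, ymin=0, xmax=135.2, ymax=0

Answer: 0 0 135.2 0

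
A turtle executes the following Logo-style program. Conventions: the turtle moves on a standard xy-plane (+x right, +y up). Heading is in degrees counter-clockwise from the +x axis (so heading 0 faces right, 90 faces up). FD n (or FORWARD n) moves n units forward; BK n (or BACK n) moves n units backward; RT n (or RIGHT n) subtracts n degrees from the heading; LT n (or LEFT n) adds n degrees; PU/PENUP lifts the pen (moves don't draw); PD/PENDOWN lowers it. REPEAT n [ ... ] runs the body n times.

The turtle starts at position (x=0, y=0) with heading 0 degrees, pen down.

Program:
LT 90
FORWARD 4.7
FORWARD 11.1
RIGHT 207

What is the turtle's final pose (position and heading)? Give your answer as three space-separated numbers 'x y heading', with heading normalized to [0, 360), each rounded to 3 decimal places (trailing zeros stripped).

Executing turtle program step by step:
Start: pos=(0,0), heading=0, pen down
LT 90: heading 0 -> 90
FD 4.7: (0,0) -> (0,4.7) [heading=90, draw]
FD 11.1: (0,4.7) -> (0,15.8) [heading=90, draw]
RT 207: heading 90 -> 243
Final: pos=(0,15.8), heading=243, 2 segment(s) drawn

Answer: 0 15.8 243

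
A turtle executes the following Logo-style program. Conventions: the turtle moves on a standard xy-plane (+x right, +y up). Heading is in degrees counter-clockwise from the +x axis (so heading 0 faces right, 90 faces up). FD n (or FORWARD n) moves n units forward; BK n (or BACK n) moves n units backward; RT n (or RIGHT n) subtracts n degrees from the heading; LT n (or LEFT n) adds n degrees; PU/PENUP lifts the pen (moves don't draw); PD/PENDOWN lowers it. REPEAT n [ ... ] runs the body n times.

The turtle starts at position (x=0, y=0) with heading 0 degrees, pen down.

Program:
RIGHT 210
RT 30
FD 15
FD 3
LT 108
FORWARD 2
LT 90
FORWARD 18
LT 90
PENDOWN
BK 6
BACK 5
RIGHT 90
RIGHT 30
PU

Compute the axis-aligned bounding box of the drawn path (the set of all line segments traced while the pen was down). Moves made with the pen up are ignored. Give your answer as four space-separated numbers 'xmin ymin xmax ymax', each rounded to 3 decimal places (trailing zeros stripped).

Executing turtle program step by step:
Start: pos=(0,0), heading=0, pen down
RT 210: heading 0 -> 150
RT 30: heading 150 -> 120
FD 15: (0,0) -> (-7.5,12.99) [heading=120, draw]
FD 3: (-7.5,12.99) -> (-9,15.588) [heading=120, draw]
LT 108: heading 120 -> 228
FD 2: (-9,15.588) -> (-10.338,14.102) [heading=228, draw]
LT 90: heading 228 -> 318
FD 18: (-10.338,14.102) -> (3.038,2.058) [heading=318, draw]
LT 90: heading 318 -> 48
PD: pen down
BK 6: (3.038,2.058) -> (-0.976,-2.401) [heading=48, draw]
BK 5: (-0.976,-2.401) -> (-4.322,-6.117) [heading=48, draw]
RT 90: heading 48 -> 318
RT 30: heading 318 -> 288
PU: pen up
Final: pos=(-4.322,-6.117), heading=288, 6 segment(s) drawn

Segment endpoints: x in {-10.338, -9, -7.5, -4.322, -0.976, 0, 3.038}, y in {-6.117, -2.401, 0, 2.058, 12.99, 14.102, 15.588}
xmin=-10.338, ymin=-6.117, xmax=3.038, ymax=15.588

Answer: -10.338 -6.117 3.038 15.588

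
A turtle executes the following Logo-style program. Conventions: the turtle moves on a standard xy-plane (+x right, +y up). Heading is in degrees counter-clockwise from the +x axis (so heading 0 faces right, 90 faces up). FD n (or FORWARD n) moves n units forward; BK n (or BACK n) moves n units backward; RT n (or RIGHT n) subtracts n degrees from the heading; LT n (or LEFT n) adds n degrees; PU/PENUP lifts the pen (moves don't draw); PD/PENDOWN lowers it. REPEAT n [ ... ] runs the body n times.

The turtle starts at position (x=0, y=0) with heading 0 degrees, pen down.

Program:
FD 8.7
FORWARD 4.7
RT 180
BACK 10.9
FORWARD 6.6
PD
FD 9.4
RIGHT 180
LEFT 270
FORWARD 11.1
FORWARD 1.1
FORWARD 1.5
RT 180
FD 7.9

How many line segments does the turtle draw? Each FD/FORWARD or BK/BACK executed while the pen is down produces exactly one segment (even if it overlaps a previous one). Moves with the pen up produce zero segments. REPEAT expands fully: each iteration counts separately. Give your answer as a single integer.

Answer: 9

Derivation:
Executing turtle program step by step:
Start: pos=(0,0), heading=0, pen down
FD 8.7: (0,0) -> (8.7,0) [heading=0, draw]
FD 4.7: (8.7,0) -> (13.4,0) [heading=0, draw]
RT 180: heading 0 -> 180
BK 10.9: (13.4,0) -> (24.3,0) [heading=180, draw]
FD 6.6: (24.3,0) -> (17.7,0) [heading=180, draw]
PD: pen down
FD 9.4: (17.7,0) -> (8.3,0) [heading=180, draw]
RT 180: heading 180 -> 0
LT 270: heading 0 -> 270
FD 11.1: (8.3,0) -> (8.3,-11.1) [heading=270, draw]
FD 1.1: (8.3,-11.1) -> (8.3,-12.2) [heading=270, draw]
FD 1.5: (8.3,-12.2) -> (8.3,-13.7) [heading=270, draw]
RT 180: heading 270 -> 90
FD 7.9: (8.3,-13.7) -> (8.3,-5.8) [heading=90, draw]
Final: pos=(8.3,-5.8), heading=90, 9 segment(s) drawn
Segments drawn: 9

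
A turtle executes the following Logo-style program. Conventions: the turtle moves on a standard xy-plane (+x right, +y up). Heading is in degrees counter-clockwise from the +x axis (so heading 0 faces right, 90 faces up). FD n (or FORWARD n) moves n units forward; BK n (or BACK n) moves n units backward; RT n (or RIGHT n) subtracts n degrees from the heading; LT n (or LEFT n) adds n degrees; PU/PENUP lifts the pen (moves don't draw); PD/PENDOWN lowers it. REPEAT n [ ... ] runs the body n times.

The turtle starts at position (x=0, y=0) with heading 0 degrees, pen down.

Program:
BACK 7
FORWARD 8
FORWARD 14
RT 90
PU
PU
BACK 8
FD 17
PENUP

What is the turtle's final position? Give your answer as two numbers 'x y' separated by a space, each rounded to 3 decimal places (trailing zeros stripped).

Answer: 15 -9

Derivation:
Executing turtle program step by step:
Start: pos=(0,0), heading=0, pen down
BK 7: (0,0) -> (-7,0) [heading=0, draw]
FD 8: (-7,0) -> (1,0) [heading=0, draw]
FD 14: (1,0) -> (15,0) [heading=0, draw]
RT 90: heading 0 -> 270
PU: pen up
PU: pen up
BK 8: (15,0) -> (15,8) [heading=270, move]
FD 17: (15,8) -> (15,-9) [heading=270, move]
PU: pen up
Final: pos=(15,-9), heading=270, 3 segment(s) drawn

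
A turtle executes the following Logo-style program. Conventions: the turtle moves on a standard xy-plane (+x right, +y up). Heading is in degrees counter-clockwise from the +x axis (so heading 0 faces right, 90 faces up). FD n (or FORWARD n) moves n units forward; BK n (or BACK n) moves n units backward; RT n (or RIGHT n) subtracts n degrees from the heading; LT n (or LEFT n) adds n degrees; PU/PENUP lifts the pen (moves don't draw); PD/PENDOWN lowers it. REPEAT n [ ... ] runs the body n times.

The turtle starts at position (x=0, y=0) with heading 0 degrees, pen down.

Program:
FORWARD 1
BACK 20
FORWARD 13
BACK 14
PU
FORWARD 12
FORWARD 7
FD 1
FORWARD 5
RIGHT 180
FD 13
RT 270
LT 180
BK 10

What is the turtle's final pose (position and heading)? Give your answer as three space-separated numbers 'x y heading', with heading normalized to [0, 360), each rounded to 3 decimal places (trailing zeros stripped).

Executing turtle program step by step:
Start: pos=(0,0), heading=0, pen down
FD 1: (0,0) -> (1,0) [heading=0, draw]
BK 20: (1,0) -> (-19,0) [heading=0, draw]
FD 13: (-19,0) -> (-6,0) [heading=0, draw]
BK 14: (-6,0) -> (-20,0) [heading=0, draw]
PU: pen up
FD 12: (-20,0) -> (-8,0) [heading=0, move]
FD 7: (-8,0) -> (-1,0) [heading=0, move]
FD 1: (-1,0) -> (0,0) [heading=0, move]
FD 5: (0,0) -> (5,0) [heading=0, move]
RT 180: heading 0 -> 180
FD 13: (5,0) -> (-8,0) [heading=180, move]
RT 270: heading 180 -> 270
LT 180: heading 270 -> 90
BK 10: (-8,0) -> (-8,-10) [heading=90, move]
Final: pos=(-8,-10), heading=90, 4 segment(s) drawn

Answer: -8 -10 90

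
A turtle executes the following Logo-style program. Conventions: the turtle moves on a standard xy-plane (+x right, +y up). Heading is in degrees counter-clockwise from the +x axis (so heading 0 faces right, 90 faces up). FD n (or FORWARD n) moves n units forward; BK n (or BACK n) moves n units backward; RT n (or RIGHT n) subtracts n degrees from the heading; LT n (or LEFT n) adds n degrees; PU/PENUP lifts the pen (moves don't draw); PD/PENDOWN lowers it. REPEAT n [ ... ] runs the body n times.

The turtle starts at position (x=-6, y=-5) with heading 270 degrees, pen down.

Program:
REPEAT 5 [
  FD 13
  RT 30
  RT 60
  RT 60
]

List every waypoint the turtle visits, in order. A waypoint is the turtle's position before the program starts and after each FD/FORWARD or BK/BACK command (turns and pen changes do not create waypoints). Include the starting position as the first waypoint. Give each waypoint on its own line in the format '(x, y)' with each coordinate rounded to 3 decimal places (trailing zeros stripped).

Executing turtle program step by step:
Start: pos=(-6,-5), heading=270, pen down
REPEAT 5 [
  -- iteration 1/5 --
  FD 13: (-6,-5) -> (-6,-18) [heading=270, draw]
  RT 30: heading 270 -> 240
  RT 60: heading 240 -> 180
  RT 60: heading 180 -> 120
  -- iteration 2/5 --
  FD 13: (-6,-18) -> (-12.5,-6.742) [heading=120, draw]
  RT 30: heading 120 -> 90
  RT 60: heading 90 -> 30
  RT 60: heading 30 -> 330
  -- iteration 3/5 --
  FD 13: (-12.5,-6.742) -> (-1.242,-13.242) [heading=330, draw]
  RT 30: heading 330 -> 300
  RT 60: heading 300 -> 240
  RT 60: heading 240 -> 180
  -- iteration 4/5 --
  FD 13: (-1.242,-13.242) -> (-14.242,-13.242) [heading=180, draw]
  RT 30: heading 180 -> 150
  RT 60: heading 150 -> 90
  RT 60: heading 90 -> 30
  -- iteration 5/5 --
  FD 13: (-14.242,-13.242) -> (-2.983,-6.742) [heading=30, draw]
  RT 30: heading 30 -> 0
  RT 60: heading 0 -> 300
  RT 60: heading 300 -> 240
]
Final: pos=(-2.983,-6.742), heading=240, 5 segment(s) drawn
Waypoints (6 total):
(-6, -5)
(-6, -18)
(-12.5, -6.742)
(-1.242, -13.242)
(-14.242, -13.242)
(-2.983, -6.742)

Answer: (-6, -5)
(-6, -18)
(-12.5, -6.742)
(-1.242, -13.242)
(-14.242, -13.242)
(-2.983, -6.742)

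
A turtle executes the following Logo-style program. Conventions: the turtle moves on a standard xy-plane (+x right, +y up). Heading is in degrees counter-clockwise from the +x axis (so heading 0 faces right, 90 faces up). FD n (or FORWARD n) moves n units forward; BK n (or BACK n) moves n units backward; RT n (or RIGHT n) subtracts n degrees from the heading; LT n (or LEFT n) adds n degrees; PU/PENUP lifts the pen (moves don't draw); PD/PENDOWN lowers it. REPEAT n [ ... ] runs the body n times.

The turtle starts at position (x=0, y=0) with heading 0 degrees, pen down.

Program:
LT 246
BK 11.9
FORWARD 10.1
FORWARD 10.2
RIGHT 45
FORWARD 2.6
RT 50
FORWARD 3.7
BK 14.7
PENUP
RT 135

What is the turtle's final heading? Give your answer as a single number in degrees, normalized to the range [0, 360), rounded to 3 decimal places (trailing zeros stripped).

Answer: 16

Derivation:
Executing turtle program step by step:
Start: pos=(0,0), heading=0, pen down
LT 246: heading 0 -> 246
BK 11.9: (0,0) -> (4.84,10.871) [heading=246, draw]
FD 10.1: (4.84,10.871) -> (0.732,1.644) [heading=246, draw]
FD 10.2: (0.732,1.644) -> (-3.417,-7.674) [heading=246, draw]
RT 45: heading 246 -> 201
FD 2.6: (-3.417,-7.674) -> (-5.844,-8.606) [heading=201, draw]
RT 50: heading 201 -> 151
FD 3.7: (-5.844,-8.606) -> (-9.08,-6.812) [heading=151, draw]
BK 14.7: (-9.08,-6.812) -> (3.777,-13.938) [heading=151, draw]
PU: pen up
RT 135: heading 151 -> 16
Final: pos=(3.777,-13.938), heading=16, 6 segment(s) drawn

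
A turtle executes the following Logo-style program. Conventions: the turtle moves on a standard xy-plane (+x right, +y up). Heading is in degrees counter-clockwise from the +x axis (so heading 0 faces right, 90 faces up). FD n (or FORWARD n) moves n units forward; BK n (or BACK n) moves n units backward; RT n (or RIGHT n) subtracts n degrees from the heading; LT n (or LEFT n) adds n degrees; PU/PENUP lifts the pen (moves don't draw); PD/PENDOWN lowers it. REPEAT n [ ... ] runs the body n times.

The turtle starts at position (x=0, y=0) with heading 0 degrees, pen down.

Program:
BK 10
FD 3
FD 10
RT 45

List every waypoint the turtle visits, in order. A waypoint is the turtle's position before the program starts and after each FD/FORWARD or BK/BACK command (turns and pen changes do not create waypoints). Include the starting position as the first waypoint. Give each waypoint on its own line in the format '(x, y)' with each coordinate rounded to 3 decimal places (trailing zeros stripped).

Answer: (0, 0)
(-10, 0)
(-7, 0)
(3, 0)

Derivation:
Executing turtle program step by step:
Start: pos=(0,0), heading=0, pen down
BK 10: (0,0) -> (-10,0) [heading=0, draw]
FD 3: (-10,0) -> (-7,0) [heading=0, draw]
FD 10: (-7,0) -> (3,0) [heading=0, draw]
RT 45: heading 0 -> 315
Final: pos=(3,0), heading=315, 3 segment(s) drawn
Waypoints (4 total):
(0, 0)
(-10, 0)
(-7, 0)
(3, 0)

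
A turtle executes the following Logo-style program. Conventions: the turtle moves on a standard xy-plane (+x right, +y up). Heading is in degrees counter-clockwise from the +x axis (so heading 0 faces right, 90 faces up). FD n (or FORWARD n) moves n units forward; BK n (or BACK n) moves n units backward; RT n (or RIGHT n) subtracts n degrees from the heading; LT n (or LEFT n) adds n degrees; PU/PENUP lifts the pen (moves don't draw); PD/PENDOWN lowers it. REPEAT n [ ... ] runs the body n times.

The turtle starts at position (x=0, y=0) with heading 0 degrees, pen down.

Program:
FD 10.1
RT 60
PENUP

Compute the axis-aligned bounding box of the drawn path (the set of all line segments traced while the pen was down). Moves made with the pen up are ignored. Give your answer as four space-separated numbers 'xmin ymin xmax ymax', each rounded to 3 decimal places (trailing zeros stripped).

Executing turtle program step by step:
Start: pos=(0,0), heading=0, pen down
FD 10.1: (0,0) -> (10.1,0) [heading=0, draw]
RT 60: heading 0 -> 300
PU: pen up
Final: pos=(10.1,0), heading=300, 1 segment(s) drawn

Segment endpoints: x in {0, 10.1}, y in {0}
xmin=0, ymin=0, xmax=10.1, ymax=0

Answer: 0 0 10.1 0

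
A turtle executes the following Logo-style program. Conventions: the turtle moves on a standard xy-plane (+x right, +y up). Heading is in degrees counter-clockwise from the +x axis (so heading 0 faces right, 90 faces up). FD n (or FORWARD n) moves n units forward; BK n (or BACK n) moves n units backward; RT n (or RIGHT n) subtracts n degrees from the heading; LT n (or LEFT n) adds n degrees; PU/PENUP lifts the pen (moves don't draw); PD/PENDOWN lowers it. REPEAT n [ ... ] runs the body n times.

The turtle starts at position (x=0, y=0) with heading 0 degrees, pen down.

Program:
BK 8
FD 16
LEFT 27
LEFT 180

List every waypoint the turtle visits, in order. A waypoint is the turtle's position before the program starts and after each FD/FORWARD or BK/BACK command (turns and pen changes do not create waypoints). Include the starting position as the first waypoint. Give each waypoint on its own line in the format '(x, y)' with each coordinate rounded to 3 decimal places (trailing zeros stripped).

Answer: (0, 0)
(-8, 0)
(8, 0)

Derivation:
Executing turtle program step by step:
Start: pos=(0,0), heading=0, pen down
BK 8: (0,0) -> (-8,0) [heading=0, draw]
FD 16: (-8,0) -> (8,0) [heading=0, draw]
LT 27: heading 0 -> 27
LT 180: heading 27 -> 207
Final: pos=(8,0), heading=207, 2 segment(s) drawn
Waypoints (3 total):
(0, 0)
(-8, 0)
(8, 0)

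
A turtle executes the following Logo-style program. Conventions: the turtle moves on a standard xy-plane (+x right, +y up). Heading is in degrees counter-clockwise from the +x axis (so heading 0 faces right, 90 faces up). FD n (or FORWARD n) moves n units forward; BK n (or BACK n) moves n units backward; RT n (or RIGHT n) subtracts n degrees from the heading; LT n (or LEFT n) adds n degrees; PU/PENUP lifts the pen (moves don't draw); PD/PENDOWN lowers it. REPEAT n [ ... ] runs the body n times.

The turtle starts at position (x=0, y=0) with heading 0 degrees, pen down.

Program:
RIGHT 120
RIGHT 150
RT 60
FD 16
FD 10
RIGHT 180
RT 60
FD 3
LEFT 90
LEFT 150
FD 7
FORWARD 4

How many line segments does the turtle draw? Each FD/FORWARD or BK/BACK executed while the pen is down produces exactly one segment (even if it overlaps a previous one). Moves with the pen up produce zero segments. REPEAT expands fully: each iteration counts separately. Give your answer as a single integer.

Answer: 5

Derivation:
Executing turtle program step by step:
Start: pos=(0,0), heading=0, pen down
RT 120: heading 0 -> 240
RT 150: heading 240 -> 90
RT 60: heading 90 -> 30
FD 16: (0,0) -> (13.856,8) [heading=30, draw]
FD 10: (13.856,8) -> (22.517,13) [heading=30, draw]
RT 180: heading 30 -> 210
RT 60: heading 210 -> 150
FD 3: (22.517,13) -> (19.919,14.5) [heading=150, draw]
LT 90: heading 150 -> 240
LT 150: heading 240 -> 30
FD 7: (19.919,14.5) -> (25.981,18) [heading=30, draw]
FD 4: (25.981,18) -> (29.445,20) [heading=30, draw]
Final: pos=(29.445,20), heading=30, 5 segment(s) drawn
Segments drawn: 5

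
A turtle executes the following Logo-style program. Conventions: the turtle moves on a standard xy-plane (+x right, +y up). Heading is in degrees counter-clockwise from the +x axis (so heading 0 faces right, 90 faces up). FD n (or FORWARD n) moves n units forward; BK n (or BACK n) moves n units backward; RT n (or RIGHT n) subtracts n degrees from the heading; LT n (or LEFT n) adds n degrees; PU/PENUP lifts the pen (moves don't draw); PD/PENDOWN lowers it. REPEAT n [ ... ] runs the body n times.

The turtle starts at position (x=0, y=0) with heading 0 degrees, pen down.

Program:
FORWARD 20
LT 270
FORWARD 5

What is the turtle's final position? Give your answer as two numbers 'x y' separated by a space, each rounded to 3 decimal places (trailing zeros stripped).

Executing turtle program step by step:
Start: pos=(0,0), heading=0, pen down
FD 20: (0,0) -> (20,0) [heading=0, draw]
LT 270: heading 0 -> 270
FD 5: (20,0) -> (20,-5) [heading=270, draw]
Final: pos=(20,-5), heading=270, 2 segment(s) drawn

Answer: 20 -5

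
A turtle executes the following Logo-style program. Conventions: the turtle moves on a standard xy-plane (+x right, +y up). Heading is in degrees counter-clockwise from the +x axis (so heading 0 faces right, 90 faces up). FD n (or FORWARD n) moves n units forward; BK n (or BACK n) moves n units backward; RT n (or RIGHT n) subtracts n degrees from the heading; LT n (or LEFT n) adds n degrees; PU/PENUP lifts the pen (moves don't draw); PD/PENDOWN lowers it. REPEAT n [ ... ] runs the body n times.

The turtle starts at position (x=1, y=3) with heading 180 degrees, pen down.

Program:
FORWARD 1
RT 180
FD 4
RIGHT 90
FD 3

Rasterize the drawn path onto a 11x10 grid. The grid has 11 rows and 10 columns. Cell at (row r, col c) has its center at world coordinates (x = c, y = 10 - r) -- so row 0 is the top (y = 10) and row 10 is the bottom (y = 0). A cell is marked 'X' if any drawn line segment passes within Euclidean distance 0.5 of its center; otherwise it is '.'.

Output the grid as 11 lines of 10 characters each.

Answer: ..........
..........
..........
..........
..........
..........
..........
XXXXX.....
....X.....
....X.....
....X.....

Derivation:
Segment 0: (1,3) -> (0,3)
Segment 1: (0,3) -> (4,3)
Segment 2: (4,3) -> (4,0)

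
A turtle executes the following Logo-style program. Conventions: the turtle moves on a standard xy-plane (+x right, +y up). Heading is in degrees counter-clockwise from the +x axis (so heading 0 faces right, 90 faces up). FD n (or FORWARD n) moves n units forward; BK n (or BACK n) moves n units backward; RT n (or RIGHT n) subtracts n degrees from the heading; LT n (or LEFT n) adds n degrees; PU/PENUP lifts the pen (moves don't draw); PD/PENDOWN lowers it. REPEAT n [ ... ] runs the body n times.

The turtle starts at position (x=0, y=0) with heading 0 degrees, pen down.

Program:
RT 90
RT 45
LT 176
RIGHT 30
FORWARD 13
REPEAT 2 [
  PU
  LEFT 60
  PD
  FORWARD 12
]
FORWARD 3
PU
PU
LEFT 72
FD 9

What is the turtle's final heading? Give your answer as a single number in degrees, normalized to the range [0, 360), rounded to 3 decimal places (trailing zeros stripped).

Executing turtle program step by step:
Start: pos=(0,0), heading=0, pen down
RT 90: heading 0 -> 270
RT 45: heading 270 -> 225
LT 176: heading 225 -> 41
RT 30: heading 41 -> 11
FD 13: (0,0) -> (12.761,2.481) [heading=11, draw]
REPEAT 2 [
  -- iteration 1/2 --
  PU: pen up
  LT 60: heading 11 -> 71
  PD: pen down
  FD 12: (12.761,2.481) -> (16.668,13.827) [heading=71, draw]
  -- iteration 2/2 --
  PU: pen up
  LT 60: heading 71 -> 131
  PD: pen down
  FD 12: (16.668,13.827) -> (8.795,22.883) [heading=131, draw]
]
FD 3: (8.795,22.883) -> (6.827,25.147) [heading=131, draw]
PU: pen up
PU: pen up
LT 72: heading 131 -> 203
FD 9: (6.827,25.147) -> (-1.457,21.631) [heading=203, move]
Final: pos=(-1.457,21.631), heading=203, 4 segment(s) drawn

Answer: 203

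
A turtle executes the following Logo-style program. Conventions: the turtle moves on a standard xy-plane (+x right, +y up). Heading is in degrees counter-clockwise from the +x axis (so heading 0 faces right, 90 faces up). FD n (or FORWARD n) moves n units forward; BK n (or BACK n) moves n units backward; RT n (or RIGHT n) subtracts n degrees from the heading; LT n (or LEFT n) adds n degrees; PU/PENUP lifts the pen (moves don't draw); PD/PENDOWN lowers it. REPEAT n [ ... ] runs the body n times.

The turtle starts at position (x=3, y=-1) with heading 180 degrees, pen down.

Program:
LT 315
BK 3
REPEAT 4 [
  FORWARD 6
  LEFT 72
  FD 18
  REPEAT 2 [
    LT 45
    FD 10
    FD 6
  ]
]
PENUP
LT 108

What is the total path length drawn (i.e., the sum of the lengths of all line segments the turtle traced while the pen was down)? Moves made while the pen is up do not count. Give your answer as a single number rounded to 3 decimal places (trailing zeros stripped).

Executing turtle program step by step:
Start: pos=(3,-1), heading=180, pen down
LT 315: heading 180 -> 135
BK 3: (3,-1) -> (5.121,-3.121) [heading=135, draw]
REPEAT 4 [
  -- iteration 1/4 --
  FD 6: (5.121,-3.121) -> (0.879,1.121) [heading=135, draw]
  LT 72: heading 135 -> 207
  FD 18: (0.879,1.121) -> (-15.159,-7.051) [heading=207, draw]
  REPEAT 2 [
    -- iteration 1/2 --
    LT 45: heading 207 -> 252
    FD 10: (-15.159,-7.051) -> (-18.25,-16.561) [heading=252, draw]
    FD 6: (-18.25,-16.561) -> (-20.104,-22.267) [heading=252, draw]
    -- iteration 2/2 --
    LT 45: heading 252 -> 297
    FD 10: (-20.104,-22.267) -> (-15.564,-31.177) [heading=297, draw]
    FD 6: (-15.564,-31.177) -> (-12.84,-36.524) [heading=297, draw]
  ]
  -- iteration 2/4 --
  FD 6: (-12.84,-36.524) -> (-10.116,-41.87) [heading=297, draw]
  LT 72: heading 297 -> 9
  FD 18: (-10.116,-41.87) -> (7.662,-39.054) [heading=9, draw]
  REPEAT 2 [
    -- iteration 1/2 --
    LT 45: heading 9 -> 54
    FD 10: (7.662,-39.054) -> (13.54,-30.964) [heading=54, draw]
    FD 6: (13.54,-30.964) -> (17.067,-26.109) [heading=54, draw]
    -- iteration 2/2 --
    LT 45: heading 54 -> 99
    FD 10: (17.067,-26.109) -> (15.503,-16.233) [heading=99, draw]
    FD 6: (15.503,-16.233) -> (14.564,-10.306) [heading=99, draw]
  ]
  -- iteration 3/4 --
  FD 6: (14.564,-10.306) -> (13.625,-4.38) [heading=99, draw]
  LT 72: heading 99 -> 171
  FD 18: (13.625,-4.38) -> (-4.153,-1.565) [heading=171, draw]
  REPEAT 2 [
    -- iteration 1/2 --
    LT 45: heading 171 -> 216
    FD 10: (-4.153,-1.565) -> (-12.243,-7.442) [heading=216, draw]
    FD 6: (-12.243,-7.442) -> (-17.097,-10.969) [heading=216, draw]
    -- iteration 2/2 --
    LT 45: heading 216 -> 261
    FD 10: (-17.097,-10.969) -> (-18.662,-20.846) [heading=261, draw]
    FD 6: (-18.662,-20.846) -> (-19.6,-26.772) [heading=261, draw]
  ]
  -- iteration 4/4 --
  FD 6: (-19.6,-26.772) -> (-20.539,-32.698) [heading=261, draw]
  LT 72: heading 261 -> 333
  FD 18: (-20.539,-32.698) -> (-4.501,-40.87) [heading=333, draw]
  REPEAT 2 [
    -- iteration 1/2 --
    LT 45: heading 333 -> 18
    FD 10: (-4.501,-40.87) -> (5.01,-37.78) [heading=18, draw]
    FD 6: (5.01,-37.78) -> (10.716,-35.926) [heading=18, draw]
    -- iteration 2/2 --
    LT 45: heading 18 -> 63
    FD 10: (10.716,-35.926) -> (15.256,-27.016) [heading=63, draw]
    FD 6: (15.256,-27.016) -> (17.98,-21.67) [heading=63, draw]
  ]
]
PU: pen up
LT 108: heading 63 -> 171
Final: pos=(17.98,-21.67), heading=171, 25 segment(s) drawn

Segment lengths:
  seg 1: (3,-1) -> (5.121,-3.121), length = 3
  seg 2: (5.121,-3.121) -> (0.879,1.121), length = 6
  seg 3: (0.879,1.121) -> (-15.159,-7.051), length = 18
  seg 4: (-15.159,-7.051) -> (-18.25,-16.561), length = 10
  seg 5: (-18.25,-16.561) -> (-20.104,-22.267), length = 6
  seg 6: (-20.104,-22.267) -> (-15.564,-31.177), length = 10
  seg 7: (-15.564,-31.177) -> (-12.84,-36.524), length = 6
  seg 8: (-12.84,-36.524) -> (-10.116,-41.87), length = 6
  seg 9: (-10.116,-41.87) -> (7.662,-39.054), length = 18
  seg 10: (7.662,-39.054) -> (13.54,-30.964), length = 10
  seg 11: (13.54,-30.964) -> (17.067,-26.109), length = 6
  seg 12: (17.067,-26.109) -> (15.503,-16.233), length = 10
  seg 13: (15.503,-16.233) -> (14.564,-10.306), length = 6
  seg 14: (14.564,-10.306) -> (13.625,-4.38), length = 6
  seg 15: (13.625,-4.38) -> (-4.153,-1.565), length = 18
  seg 16: (-4.153,-1.565) -> (-12.243,-7.442), length = 10
  seg 17: (-12.243,-7.442) -> (-17.097,-10.969), length = 6
  seg 18: (-17.097,-10.969) -> (-18.662,-20.846), length = 10
  seg 19: (-18.662,-20.846) -> (-19.6,-26.772), length = 6
  seg 20: (-19.6,-26.772) -> (-20.539,-32.698), length = 6
  seg 21: (-20.539,-32.698) -> (-4.501,-40.87), length = 18
  seg 22: (-4.501,-40.87) -> (5.01,-37.78), length = 10
  seg 23: (5.01,-37.78) -> (10.716,-35.926), length = 6
  seg 24: (10.716,-35.926) -> (15.256,-27.016), length = 10
  seg 25: (15.256,-27.016) -> (17.98,-21.67), length = 6
Total = 227

Answer: 227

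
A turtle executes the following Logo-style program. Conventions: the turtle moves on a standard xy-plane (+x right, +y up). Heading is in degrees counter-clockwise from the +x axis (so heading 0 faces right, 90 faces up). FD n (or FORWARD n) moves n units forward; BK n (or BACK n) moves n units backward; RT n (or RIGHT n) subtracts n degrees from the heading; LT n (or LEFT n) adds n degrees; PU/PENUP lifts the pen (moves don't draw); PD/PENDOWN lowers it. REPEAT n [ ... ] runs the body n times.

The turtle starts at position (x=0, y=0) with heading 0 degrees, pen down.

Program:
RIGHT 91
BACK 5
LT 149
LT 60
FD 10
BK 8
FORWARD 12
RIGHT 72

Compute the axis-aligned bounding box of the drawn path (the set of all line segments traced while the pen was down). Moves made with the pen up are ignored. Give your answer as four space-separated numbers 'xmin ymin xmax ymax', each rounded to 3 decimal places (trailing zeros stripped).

Executing turtle program step by step:
Start: pos=(0,0), heading=0, pen down
RT 91: heading 0 -> 269
BK 5: (0,0) -> (0.087,4.999) [heading=269, draw]
LT 149: heading 269 -> 58
LT 60: heading 58 -> 118
FD 10: (0.087,4.999) -> (-4.607,13.829) [heading=118, draw]
BK 8: (-4.607,13.829) -> (-0.852,6.765) [heading=118, draw]
FD 12: (-0.852,6.765) -> (-6.485,17.361) [heading=118, draw]
RT 72: heading 118 -> 46
Final: pos=(-6.485,17.361), heading=46, 4 segment(s) drawn

Segment endpoints: x in {-6.485, -4.607, -0.852, 0, 0.087}, y in {0, 4.999, 6.765, 13.829, 17.361}
xmin=-6.485, ymin=0, xmax=0.087, ymax=17.361

Answer: -6.485 0 0.087 17.361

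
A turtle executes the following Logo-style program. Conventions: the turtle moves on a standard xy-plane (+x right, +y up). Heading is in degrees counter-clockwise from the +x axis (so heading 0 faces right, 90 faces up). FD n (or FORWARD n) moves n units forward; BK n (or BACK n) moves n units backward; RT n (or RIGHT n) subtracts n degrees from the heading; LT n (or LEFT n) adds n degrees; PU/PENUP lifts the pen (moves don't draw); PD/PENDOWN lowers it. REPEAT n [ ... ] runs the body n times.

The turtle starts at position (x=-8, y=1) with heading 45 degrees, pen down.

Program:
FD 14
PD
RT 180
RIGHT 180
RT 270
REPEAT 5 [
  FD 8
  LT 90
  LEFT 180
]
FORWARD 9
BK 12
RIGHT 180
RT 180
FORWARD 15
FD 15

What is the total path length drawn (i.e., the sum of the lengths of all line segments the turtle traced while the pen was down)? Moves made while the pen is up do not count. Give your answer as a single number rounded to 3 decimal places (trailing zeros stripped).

Answer: 105

Derivation:
Executing turtle program step by step:
Start: pos=(-8,1), heading=45, pen down
FD 14: (-8,1) -> (1.899,10.899) [heading=45, draw]
PD: pen down
RT 180: heading 45 -> 225
RT 180: heading 225 -> 45
RT 270: heading 45 -> 135
REPEAT 5 [
  -- iteration 1/5 --
  FD 8: (1.899,10.899) -> (-3.757,16.556) [heading=135, draw]
  LT 90: heading 135 -> 225
  LT 180: heading 225 -> 45
  -- iteration 2/5 --
  FD 8: (-3.757,16.556) -> (1.899,22.213) [heading=45, draw]
  LT 90: heading 45 -> 135
  LT 180: heading 135 -> 315
  -- iteration 3/5 --
  FD 8: (1.899,22.213) -> (7.556,16.556) [heading=315, draw]
  LT 90: heading 315 -> 45
  LT 180: heading 45 -> 225
  -- iteration 4/5 --
  FD 8: (7.556,16.556) -> (1.899,10.899) [heading=225, draw]
  LT 90: heading 225 -> 315
  LT 180: heading 315 -> 135
  -- iteration 5/5 --
  FD 8: (1.899,10.899) -> (-3.757,16.556) [heading=135, draw]
  LT 90: heading 135 -> 225
  LT 180: heading 225 -> 45
]
FD 9: (-3.757,16.556) -> (2.607,22.92) [heading=45, draw]
BK 12: (2.607,22.92) -> (-5.879,14.435) [heading=45, draw]
RT 180: heading 45 -> 225
RT 180: heading 225 -> 45
FD 15: (-5.879,14.435) -> (4.728,25.042) [heading=45, draw]
FD 15: (4.728,25.042) -> (15.335,35.648) [heading=45, draw]
Final: pos=(15.335,35.648), heading=45, 10 segment(s) drawn

Segment lengths:
  seg 1: (-8,1) -> (1.899,10.899), length = 14
  seg 2: (1.899,10.899) -> (-3.757,16.556), length = 8
  seg 3: (-3.757,16.556) -> (1.899,22.213), length = 8
  seg 4: (1.899,22.213) -> (7.556,16.556), length = 8
  seg 5: (7.556,16.556) -> (1.899,10.899), length = 8
  seg 6: (1.899,10.899) -> (-3.757,16.556), length = 8
  seg 7: (-3.757,16.556) -> (2.607,22.92), length = 9
  seg 8: (2.607,22.92) -> (-5.879,14.435), length = 12
  seg 9: (-5.879,14.435) -> (4.728,25.042), length = 15
  seg 10: (4.728,25.042) -> (15.335,35.648), length = 15
Total = 105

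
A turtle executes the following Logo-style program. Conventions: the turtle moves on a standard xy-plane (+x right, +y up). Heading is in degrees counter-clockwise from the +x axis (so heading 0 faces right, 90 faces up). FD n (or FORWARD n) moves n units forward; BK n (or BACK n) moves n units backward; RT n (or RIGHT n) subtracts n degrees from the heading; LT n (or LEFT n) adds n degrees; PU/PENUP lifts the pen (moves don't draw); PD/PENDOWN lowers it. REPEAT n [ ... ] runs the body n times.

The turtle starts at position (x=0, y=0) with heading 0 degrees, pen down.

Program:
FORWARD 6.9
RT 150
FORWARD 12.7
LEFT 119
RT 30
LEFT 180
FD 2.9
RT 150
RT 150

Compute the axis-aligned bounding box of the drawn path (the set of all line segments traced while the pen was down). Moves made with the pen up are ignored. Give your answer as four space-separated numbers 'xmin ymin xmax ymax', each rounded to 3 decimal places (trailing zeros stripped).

Answer: -5.504 -6.35 6.9 0

Derivation:
Executing turtle program step by step:
Start: pos=(0,0), heading=0, pen down
FD 6.9: (0,0) -> (6.9,0) [heading=0, draw]
RT 150: heading 0 -> 210
FD 12.7: (6.9,0) -> (-4.099,-6.35) [heading=210, draw]
LT 119: heading 210 -> 329
RT 30: heading 329 -> 299
LT 180: heading 299 -> 119
FD 2.9: (-4.099,-6.35) -> (-5.504,-3.814) [heading=119, draw]
RT 150: heading 119 -> 329
RT 150: heading 329 -> 179
Final: pos=(-5.504,-3.814), heading=179, 3 segment(s) drawn

Segment endpoints: x in {-5.504, -4.099, 0, 6.9}, y in {-6.35, -3.814, 0}
xmin=-5.504, ymin=-6.35, xmax=6.9, ymax=0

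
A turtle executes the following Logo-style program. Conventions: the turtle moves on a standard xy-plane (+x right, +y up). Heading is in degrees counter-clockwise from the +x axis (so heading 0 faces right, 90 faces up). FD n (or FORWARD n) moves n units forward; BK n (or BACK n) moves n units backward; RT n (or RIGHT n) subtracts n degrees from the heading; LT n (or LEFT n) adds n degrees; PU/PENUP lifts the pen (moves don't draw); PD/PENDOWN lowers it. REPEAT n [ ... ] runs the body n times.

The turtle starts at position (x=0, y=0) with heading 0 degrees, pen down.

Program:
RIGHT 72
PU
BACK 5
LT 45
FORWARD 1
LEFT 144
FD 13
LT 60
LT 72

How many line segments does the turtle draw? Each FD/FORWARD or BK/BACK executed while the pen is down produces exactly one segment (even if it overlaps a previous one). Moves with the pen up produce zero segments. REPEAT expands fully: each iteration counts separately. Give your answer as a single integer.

Executing turtle program step by step:
Start: pos=(0,0), heading=0, pen down
RT 72: heading 0 -> 288
PU: pen up
BK 5: (0,0) -> (-1.545,4.755) [heading=288, move]
LT 45: heading 288 -> 333
FD 1: (-1.545,4.755) -> (-0.654,4.301) [heading=333, move]
LT 144: heading 333 -> 117
FD 13: (-0.654,4.301) -> (-6.556,15.884) [heading=117, move]
LT 60: heading 117 -> 177
LT 72: heading 177 -> 249
Final: pos=(-6.556,15.884), heading=249, 0 segment(s) drawn
Segments drawn: 0

Answer: 0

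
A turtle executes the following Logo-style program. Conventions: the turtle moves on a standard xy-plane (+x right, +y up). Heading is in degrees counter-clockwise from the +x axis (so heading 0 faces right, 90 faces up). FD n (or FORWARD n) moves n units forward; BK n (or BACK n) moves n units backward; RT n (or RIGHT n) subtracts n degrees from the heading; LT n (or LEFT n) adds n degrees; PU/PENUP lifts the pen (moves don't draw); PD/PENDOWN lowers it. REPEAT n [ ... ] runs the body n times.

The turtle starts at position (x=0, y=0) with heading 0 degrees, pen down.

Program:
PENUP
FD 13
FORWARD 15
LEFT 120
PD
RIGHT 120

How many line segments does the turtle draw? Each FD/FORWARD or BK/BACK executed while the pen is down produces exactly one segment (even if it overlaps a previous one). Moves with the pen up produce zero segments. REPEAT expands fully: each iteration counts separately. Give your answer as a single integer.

Executing turtle program step by step:
Start: pos=(0,0), heading=0, pen down
PU: pen up
FD 13: (0,0) -> (13,0) [heading=0, move]
FD 15: (13,0) -> (28,0) [heading=0, move]
LT 120: heading 0 -> 120
PD: pen down
RT 120: heading 120 -> 0
Final: pos=(28,0), heading=0, 0 segment(s) drawn
Segments drawn: 0

Answer: 0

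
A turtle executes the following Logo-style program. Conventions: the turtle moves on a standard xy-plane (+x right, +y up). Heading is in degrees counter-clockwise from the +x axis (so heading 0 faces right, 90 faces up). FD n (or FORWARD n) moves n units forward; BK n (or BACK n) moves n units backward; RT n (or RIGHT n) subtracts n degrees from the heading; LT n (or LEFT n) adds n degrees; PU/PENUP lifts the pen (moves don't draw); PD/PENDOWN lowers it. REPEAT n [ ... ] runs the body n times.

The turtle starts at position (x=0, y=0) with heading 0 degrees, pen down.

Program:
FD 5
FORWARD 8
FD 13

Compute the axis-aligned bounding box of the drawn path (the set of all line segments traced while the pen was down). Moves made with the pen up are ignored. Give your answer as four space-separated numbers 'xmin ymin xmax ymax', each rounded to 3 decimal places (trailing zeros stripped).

Executing turtle program step by step:
Start: pos=(0,0), heading=0, pen down
FD 5: (0,0) -> (5,0) [heading=0, draw]
FD 8: (5,0) -> (13,0) [heading=0, draw]
FD 13: (13,0) -> (26,0) [heading=0, draw]
Final: pos=(26,0), heading=0, 3 segment(s) drawn

Segment endpoints: x in {0, 5, 13, 26}, y in {0}
xmin=0, ymin=0, xmax=26, ymax=0

Answer: 0 0 26 0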